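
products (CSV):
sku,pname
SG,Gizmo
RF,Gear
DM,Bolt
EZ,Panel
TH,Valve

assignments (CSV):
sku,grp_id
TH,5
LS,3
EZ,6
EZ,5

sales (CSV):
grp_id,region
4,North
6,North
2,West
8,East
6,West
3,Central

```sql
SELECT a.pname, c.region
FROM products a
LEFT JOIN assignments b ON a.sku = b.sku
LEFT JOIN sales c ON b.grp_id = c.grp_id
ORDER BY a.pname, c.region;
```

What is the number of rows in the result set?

Joins associate left-to-right: products LEFT JOIN assignments on sku gives 6 intermediate row(s).
Then LEFT JOIN `sales c` on grp_id: each of those 6 rows is kept; rows whose b.grp_id has no match in c get NULL for c's columns.
Result: 7 row(s).

7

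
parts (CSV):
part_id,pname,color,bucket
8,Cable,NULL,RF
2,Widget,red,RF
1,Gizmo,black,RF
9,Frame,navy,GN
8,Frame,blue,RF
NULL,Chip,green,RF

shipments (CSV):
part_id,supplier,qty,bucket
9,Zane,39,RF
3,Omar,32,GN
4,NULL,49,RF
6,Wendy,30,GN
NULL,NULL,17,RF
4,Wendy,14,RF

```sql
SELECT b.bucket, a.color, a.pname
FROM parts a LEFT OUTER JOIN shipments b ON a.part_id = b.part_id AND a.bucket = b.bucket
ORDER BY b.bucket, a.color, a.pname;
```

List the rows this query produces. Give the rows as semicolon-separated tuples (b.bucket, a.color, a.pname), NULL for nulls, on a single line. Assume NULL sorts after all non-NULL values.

LEFT JOIN keeps every row from `parts`; unmatched rows get NULL for `shipments`'s columns.
Matching on a.part_id = b.part_id AND a.bucket = b.bucket. A NULL in a compared column never satisfies the condition.
- part_id=8, bucket=RF: no b row matches, row kept with b columns NULL.
- part_id=2, bucket=RF: no b row matches, row kept with b columns NULL.
- part_id=1, bucket=RF: no b row matches, row kept with b columns NULL.
- part_id=9, bucket=GN: no b row matches, row kept with b columns NULL.
- part_id=8, bucket=RF: no b row matches, row kept with b columns NULL.
- part_id=NULL, bucket=RF: no b row matches, row kept with b columns NULL.
After projecting and ordering:
b.bucket | a.color | a.pname
NULL | black | Gizmo
NULL | blue | Frame
NULL | green | Chip
NULL | navy | Frame
NULL | red | Widget
NULL | NULL | Cable

(NULL, black, Gizmo); (NULL, blue, Frame); (NULL, green, Chip); (NULL, navy, Frame); (NULL, red, Widget); (NULL, NULL, Cable)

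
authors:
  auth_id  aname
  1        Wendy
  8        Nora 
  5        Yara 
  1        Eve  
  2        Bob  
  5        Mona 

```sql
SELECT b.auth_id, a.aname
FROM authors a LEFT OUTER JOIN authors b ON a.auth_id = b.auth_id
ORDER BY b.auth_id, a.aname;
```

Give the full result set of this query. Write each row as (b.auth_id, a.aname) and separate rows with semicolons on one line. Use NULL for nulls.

LEFT JOIN keeps every row from `authors a`; unmatched rows get NULL for `authors b`'s columns.
Matching on a.auth_id = b.auth_id.
- a[0] auth_id=1 → 2 match(es) in b → 2 row(s).
- a[1] auth_id=8 → 1 match(es) in b → 1 row(s).
- a[2] auth_id=5 → 2 match(es) in b → 2 row(s).
- a[3] auth_id=1 → 2 match(es) in b → 2 row(s).
- a[4] auth_id=2 → 1 match(es) in b → 1 row(s).
- a[5] auth_id=5 → 2 match(es) in b → 2 row(s).
After projecting and ordering:
b.auth_id | a.aname
1 | Eve
1 | Eve
1 | Wendy
1 | Wendy
2 | Bob
5 | Mona
5 | Mona
5 | Yara
5 | Yara
8 | Nora

(1, Eve); (1, Eve); (1, Wendy); (1, Wendy); (2, Bob); (5, Mona); (5, Mona); (5, Yara); (5, Yara); (8, Nora)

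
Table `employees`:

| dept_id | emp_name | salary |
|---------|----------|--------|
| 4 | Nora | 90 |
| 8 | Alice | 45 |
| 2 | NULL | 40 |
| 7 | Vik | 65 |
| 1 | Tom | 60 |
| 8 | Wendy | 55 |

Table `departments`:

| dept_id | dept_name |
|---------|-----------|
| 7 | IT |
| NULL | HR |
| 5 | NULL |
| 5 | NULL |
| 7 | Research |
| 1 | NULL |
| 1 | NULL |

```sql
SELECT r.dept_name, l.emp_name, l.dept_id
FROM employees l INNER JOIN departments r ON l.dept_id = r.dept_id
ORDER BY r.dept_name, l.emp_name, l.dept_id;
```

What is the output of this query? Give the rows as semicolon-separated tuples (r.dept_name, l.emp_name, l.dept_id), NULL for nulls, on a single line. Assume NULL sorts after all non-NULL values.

INNER JOIN keeps only pairs where the ON condition holds.
Matching on l.dept_id = r.dept_id. A NULL in a compared column never satisfies the condition.
- dept_id=4: no matching r row, dropped.
- dept_id=8: no matching r row, dropped.
- dept_id=2: no matching r row, dropped.
- dept_id=7: 2 matching r row(s), so 2 row(s) emitted.
- dept_id=1: 2 matching r row(s), so 2 row(s) emitted.
- dept_id=8: no matching r row, dropped.
After projecting and ordering:
r.dept_name | l.emp_name | l.dept_id
IT | Vik | 7
Research | Vik | 7
NULL | Tom | 1
NULL | Tom | 1

(IT, Vik, 7); (Research, Vik, 7); (NULL, Tom, 1); (NULL, Tom, 1)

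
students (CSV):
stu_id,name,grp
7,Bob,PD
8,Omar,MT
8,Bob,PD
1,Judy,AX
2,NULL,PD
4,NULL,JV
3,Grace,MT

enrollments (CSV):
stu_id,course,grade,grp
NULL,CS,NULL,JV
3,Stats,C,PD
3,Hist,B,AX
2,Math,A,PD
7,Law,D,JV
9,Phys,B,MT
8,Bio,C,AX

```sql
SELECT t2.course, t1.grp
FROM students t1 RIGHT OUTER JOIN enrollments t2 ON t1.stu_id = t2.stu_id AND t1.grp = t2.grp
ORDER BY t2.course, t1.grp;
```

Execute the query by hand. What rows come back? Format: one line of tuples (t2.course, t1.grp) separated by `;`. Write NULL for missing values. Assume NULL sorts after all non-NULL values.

(Bio, NULL); (CS, NULL); (Hist, NULL); (Law, NULL); (Math, PD); (Phys, NULL); (Stats, NULL)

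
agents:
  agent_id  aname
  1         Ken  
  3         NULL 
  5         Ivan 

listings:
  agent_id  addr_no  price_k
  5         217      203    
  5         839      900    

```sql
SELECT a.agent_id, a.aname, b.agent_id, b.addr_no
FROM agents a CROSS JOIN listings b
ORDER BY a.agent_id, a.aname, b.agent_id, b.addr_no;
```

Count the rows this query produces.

CROSS JOIN pairs every row of `agents` with every row of `listings`: 3 × 2 = 6 rows.

6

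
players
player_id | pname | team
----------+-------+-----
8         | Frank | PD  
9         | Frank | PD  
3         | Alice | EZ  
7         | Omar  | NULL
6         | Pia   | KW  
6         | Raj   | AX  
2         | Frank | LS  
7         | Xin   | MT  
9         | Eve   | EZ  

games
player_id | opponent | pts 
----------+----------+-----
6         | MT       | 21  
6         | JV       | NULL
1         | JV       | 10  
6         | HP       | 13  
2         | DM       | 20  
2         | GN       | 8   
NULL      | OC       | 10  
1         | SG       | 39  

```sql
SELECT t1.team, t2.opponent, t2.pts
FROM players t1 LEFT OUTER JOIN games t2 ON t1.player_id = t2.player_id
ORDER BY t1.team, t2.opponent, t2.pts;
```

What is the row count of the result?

14

LEFT JOIN keeps every row from `players`; unmatched rows get NULL for `games`'s columns.
Matching on t1.player_id = t2.player_id. A NULL in a compared column never satisfies the condition.
Matched pairs: 8; unmatched t1 rows kept: 6.
Total: 8 matched + 6 padded = 14 rows.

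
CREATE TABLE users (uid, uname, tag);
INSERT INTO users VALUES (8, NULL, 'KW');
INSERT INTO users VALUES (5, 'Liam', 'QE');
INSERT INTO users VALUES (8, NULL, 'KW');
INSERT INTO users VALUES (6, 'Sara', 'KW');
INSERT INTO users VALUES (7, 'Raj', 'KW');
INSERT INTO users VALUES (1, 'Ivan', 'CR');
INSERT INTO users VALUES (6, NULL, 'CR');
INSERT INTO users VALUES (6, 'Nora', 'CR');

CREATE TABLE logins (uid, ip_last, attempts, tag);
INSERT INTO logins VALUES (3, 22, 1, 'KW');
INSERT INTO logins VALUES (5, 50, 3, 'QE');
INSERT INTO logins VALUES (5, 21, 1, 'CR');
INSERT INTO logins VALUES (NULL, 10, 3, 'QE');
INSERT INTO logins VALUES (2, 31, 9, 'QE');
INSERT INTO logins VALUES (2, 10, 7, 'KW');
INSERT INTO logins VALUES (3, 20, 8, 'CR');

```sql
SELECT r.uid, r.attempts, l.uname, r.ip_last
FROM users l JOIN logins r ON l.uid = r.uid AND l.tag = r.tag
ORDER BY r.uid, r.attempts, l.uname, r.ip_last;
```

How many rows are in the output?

INNER JOIN keeps only pairs where the ON condition holds.
Matching on l.uid = r.uid AND l.tag = r.tag. A NULL in a compared column never satisfies the condition.
Matched pairs: 1.
Total: 1 rows.

1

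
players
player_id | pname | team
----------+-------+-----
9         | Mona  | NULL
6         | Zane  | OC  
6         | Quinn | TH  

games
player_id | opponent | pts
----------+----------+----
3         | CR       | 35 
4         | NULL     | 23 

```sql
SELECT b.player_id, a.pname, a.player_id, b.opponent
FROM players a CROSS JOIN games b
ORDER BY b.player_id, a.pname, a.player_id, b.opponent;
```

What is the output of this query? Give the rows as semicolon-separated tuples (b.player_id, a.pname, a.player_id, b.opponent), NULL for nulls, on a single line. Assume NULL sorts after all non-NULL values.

CROSS JOIN pairs every row of `players` with every row of `games`: 3 × 2 = 6 rows.
After projecting and ordering:
b.player_id | a.pname | a.player_id | b.opponent
3 | Mona | 9 | CR
3 | Quinn | 6 | CR
3 | Zane | 6 | CR
4 | Mona | 9 | NULL
4 | Quinn | 6 | NULL
4 | Zane | 6 | NULL

(3, Mona, 9, CR); (3, Quinn, 6, CR); (3, Zane, 6, CR); (4, Mona, 9, NULL); (4, Quinn, 6, NULL); (4, Zane, 6, NULL)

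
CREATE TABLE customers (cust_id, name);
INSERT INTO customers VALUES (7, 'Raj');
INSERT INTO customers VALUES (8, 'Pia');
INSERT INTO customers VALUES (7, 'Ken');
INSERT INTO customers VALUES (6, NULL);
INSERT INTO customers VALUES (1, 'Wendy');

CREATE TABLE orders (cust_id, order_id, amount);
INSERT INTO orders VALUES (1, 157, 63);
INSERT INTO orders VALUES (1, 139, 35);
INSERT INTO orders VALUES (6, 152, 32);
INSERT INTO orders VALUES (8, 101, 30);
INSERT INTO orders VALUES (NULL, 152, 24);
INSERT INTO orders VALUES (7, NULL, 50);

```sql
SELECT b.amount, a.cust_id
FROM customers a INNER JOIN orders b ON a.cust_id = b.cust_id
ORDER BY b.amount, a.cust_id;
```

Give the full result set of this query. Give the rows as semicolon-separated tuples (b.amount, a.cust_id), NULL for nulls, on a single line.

(30, 8); (32, 6); (35, 1); (50, 7); (50, 7); (63, 1)

INNER JOIN keeps only pairs where the ON condition holds.
Matching on a.cust_id = b.cust_id. A NULL in a compared column never satisfies the condition.
Matched pairs: 6.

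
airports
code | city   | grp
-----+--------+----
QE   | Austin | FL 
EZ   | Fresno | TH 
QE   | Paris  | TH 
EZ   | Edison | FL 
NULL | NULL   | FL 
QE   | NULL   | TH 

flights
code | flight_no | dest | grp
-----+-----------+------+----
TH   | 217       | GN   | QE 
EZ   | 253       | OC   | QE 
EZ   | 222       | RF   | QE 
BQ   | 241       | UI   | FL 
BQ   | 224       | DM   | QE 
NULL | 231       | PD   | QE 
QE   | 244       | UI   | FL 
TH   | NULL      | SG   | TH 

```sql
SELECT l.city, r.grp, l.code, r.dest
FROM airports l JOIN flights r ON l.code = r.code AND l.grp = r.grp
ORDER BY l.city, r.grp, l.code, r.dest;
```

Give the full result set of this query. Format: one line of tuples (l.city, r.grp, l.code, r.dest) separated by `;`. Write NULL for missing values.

INNER JOIN keeps only pairs where the ON condition holds.
Matching on l.code = r.code AND l.grp = r.grp. A NULL in a compared column never satisfies the condition.
Matched pairs: 1.

(Austin, FL, QE, UI)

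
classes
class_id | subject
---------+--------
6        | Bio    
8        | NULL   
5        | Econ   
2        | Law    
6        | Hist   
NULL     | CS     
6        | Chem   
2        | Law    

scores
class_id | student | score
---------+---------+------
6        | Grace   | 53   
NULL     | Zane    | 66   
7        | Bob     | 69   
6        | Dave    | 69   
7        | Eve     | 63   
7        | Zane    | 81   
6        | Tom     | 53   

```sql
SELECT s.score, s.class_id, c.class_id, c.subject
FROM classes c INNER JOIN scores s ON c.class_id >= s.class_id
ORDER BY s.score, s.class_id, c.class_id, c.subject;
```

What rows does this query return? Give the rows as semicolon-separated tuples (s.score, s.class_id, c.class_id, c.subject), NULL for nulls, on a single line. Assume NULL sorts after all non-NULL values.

INNER JOIN keeps only pairs where the ON condition holds.
Matching on c.class_id >= s.class_id. A NULL in a compared column never satisfies the condition.
- class_id=6: 3 matching s row(s), so 3 row(s) emitted.
- class_id=8: 6 matching s row(s), so 6 row(s) emitted.
- class_id=5: no matching s row, dropped.
- class_id=2: no matching s row, dropped.
- class_id=6: 3 matching s row(s), so 3 row(s) emitted.
- class_id=NULL: no matching s row, dropped.
- class_id=6: 3 matching s row(s), so 3 row(s) emitted.
- class_id=2: no matching s row, dropped.

(53, 6, 6, Bio); (53, 6, 6, Bio); (53, 6, 6, Chem); (53, 6, 6, Chem); (53, 6, 6, Hist); (53, 6, 6, Hist); (53, 6, 8, NULL); (53, 6, 8, NULL); (63, 7, 8, NULL); (69, 6, 6, Bio); (69, 6, 6, Chem); (69, 6, 6, Hist); (69, 6, 8, NULL); (69, 7, 8, NULL); (81, 7, 8, NULL)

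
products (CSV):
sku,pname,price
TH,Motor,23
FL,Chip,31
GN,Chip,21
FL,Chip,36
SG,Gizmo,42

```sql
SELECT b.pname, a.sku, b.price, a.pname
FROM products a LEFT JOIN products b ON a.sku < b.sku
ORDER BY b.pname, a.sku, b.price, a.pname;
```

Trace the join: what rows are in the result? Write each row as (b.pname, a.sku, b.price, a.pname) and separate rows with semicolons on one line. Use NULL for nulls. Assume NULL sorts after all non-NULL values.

(Chip, FL, 21, Chip); (Chip, FL, 21, Chip); (Gizmo, FL, 42, Chip); (Gizmo, FL, 42, Chip); (Gizmo, GN, 42, Chip); (Motor, FL, 23, Chip); (Motor, FL, 23, Chip); (Motor, GN, 23, Chip); (Motor, SG, 23, Gizmo); (NULL, TH, NULL, Motor)

LEFT JOIN keeps every row from `products a`; unmatched rows get NULL for `products b`'s columns.
Matching on a.sku < b.sku.
- a (sku=TH) has no partner → padded with NULL.
- a (sku=FL) pairs with 3 row(s) of b.
- a (sku=GN) pairs with 2 row(s) of b.
- a (sku=FL) pairs with 3 row(s) of b.
- a (sku=SG) pairs with 1 row(s) of b.
After projecting and ordering:
b.pname | a.sku | b.price | a.pname
Chip | FL | 21 | Chip
Chip | FL | 21 | Chip
Gizmo | FL | 42 | Chip
Gizmo | FL | 42 | Chip
Gizmo | GN | 42 | Chip
Motor | FL | 23 | Chip
Motor | FL | 23 | Chip
Motor | GN | 23 | Chip
Motor | SG | 23 | Gizmo
NULL | TH | NULL | Motor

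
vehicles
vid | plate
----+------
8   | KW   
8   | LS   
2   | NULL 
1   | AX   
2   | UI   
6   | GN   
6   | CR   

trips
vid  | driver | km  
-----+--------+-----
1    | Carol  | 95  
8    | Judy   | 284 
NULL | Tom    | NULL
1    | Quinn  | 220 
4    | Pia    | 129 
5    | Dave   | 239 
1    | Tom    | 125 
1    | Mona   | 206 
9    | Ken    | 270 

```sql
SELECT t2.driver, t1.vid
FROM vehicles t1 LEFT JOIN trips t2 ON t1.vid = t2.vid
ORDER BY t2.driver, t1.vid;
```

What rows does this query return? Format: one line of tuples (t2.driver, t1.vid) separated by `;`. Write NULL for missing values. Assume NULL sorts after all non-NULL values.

LEFT JOIN keeps every row from `vehicles`; unmatched rows get NULL for `trips`'s columns.
Matching on t1.vid = t2.vid. A NULL in a compared column never satisfies the condition.
- t1 row (vid=8): matches 1 t2 row(s) → 1 output row(s).
- t1 row (vid=8): matches 1 t2 row(s) → 1 output row(s).
- t1 row (vid=2): no match → kept, t2 columns NULL.
- t1 row (vid=1): matches 4 t2 row(s) → 4 output row(s).
- t1 row (vid=2): no match → kept, t2 columns NULL.
- t1 row (vid=6): no match → kept, t2 columns NULL.
- t1 row (vid=6): no match → kept, t2 columns NULL.
After projecting and ordering:
t2.driver | t1.vid
Carol | 1
Judy | 8
Judy | 8
Mona | 1
Quinn | 1
Tom | 1
NULL | 2
NULL | 2
NULL | 6
NULL | 6

(Carol, 1); (Judy, 8); (Judy, 8); (Mona, 1); (Quinn, 1); (Tom, 1); (NULL, 2); (NULL, 2); (NULL, 6); (NULL, 6)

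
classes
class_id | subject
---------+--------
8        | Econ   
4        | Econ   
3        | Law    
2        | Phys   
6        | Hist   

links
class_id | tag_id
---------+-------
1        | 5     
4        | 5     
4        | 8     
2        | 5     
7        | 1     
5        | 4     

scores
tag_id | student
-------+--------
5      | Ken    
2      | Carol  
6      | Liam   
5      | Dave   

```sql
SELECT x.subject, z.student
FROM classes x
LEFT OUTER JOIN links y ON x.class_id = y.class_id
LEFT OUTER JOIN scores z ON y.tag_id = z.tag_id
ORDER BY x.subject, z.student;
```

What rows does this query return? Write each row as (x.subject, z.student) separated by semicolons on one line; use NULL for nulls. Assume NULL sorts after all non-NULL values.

Evaluate left to right. First `classes x LEFT JOIN links y` on class_id: 6 row(s).
Then LEFT JOIN `scores z` on tag_id: each of those 6 rows is kept; rows whose y.tag_id has no match in z get NULL for z's columns.

(Econ, Dave); (Econ, Ken); (Econ, NULL); (Econ, NULL); (Hist, NULL); (Law, NULL); (Phys, Dave); (Phys, Ken)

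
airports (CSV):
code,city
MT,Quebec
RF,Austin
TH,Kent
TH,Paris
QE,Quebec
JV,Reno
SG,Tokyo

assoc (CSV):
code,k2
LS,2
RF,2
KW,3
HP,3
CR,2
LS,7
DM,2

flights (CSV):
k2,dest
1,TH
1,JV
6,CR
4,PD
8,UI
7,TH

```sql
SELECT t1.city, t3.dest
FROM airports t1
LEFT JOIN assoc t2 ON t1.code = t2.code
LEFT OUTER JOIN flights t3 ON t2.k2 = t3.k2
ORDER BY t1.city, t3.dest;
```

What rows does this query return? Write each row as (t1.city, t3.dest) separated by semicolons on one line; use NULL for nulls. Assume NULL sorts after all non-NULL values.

(Austin, NULL); (Kent, NULL); (Paris, NULL); (Quebec, NULL); (Quebec, NULL); (Reno, NULL); (Tokyo, NULL)

Joins associate left-to-right: airports LEFT JOIN assoc on code gives 7 intermediate row(s).
Then LEFT JOIN `flights t3` on k2: each of those 7 rows is kept; rows whose t2.k2 has no match in t3 get NULL for t3's columns.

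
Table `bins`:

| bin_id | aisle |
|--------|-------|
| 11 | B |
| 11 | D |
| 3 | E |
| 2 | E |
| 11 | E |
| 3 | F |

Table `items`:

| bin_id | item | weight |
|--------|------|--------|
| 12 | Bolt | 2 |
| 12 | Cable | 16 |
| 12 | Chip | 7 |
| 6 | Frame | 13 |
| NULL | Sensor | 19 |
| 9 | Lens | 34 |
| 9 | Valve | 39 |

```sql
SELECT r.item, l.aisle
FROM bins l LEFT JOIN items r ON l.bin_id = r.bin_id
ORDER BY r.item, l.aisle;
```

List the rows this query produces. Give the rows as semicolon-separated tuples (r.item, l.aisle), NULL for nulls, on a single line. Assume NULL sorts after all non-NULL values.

(NULL, B); (NULL, D); (NULL, E); (NULL, E); (NULL, E); (NULL, F)

LEFT JOIN keeps every row from `bins`; unmatched rows get NULL for `items`'s columns.
Matching on l.bin_id = r.bin_id. A NULL in a compared column never satisfies the condition.
Matched pairs: 0; unmatched l rows kept: 6.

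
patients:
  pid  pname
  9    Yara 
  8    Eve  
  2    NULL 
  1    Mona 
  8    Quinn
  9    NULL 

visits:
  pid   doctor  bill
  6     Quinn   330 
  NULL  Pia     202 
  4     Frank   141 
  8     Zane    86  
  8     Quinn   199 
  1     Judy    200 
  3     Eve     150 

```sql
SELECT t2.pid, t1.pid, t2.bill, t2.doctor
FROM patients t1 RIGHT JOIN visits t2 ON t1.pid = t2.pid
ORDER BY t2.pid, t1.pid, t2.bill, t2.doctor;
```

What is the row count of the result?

9

RIGHT JOIN keeps every row from `visits`; unmatched rows get NULL for `patients`'s columns.
Matching on t1.pid = t2.pid. A NULL in a compared column never satisfies the condition.
- t1 row (pid=9): no match.
- t1 row (pid=8): matches 2 t2 row(s) → 2 output row(s).
- t1 row (pid=2): no match.
- t1 row (pid=1): matches 1 t2 row(s) → 1 output row(s).
- t1 row (pid=8): matches 2 t2 row(s) → 2 output row(s).
- t1 row (pid=9): no match.
- plus 4 unmatched t2 row(s), each kept with NULL t1 columns.
Total: 5 matched + 4 padded = 9 rows.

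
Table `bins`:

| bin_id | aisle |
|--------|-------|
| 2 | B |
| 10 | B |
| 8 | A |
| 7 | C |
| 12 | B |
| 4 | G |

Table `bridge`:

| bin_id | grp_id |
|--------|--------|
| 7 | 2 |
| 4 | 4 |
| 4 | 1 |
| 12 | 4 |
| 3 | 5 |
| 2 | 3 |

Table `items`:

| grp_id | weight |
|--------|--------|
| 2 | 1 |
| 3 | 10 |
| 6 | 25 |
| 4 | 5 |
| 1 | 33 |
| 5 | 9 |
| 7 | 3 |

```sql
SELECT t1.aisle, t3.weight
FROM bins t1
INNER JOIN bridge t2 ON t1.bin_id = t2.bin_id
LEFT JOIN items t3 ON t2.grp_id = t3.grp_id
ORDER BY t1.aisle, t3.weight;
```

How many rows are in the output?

5

Joins associate left-to-right: bins INNER JOIN bridge on bin_id gives 5 intermediate row(s).
Then LEFT JOIN `items t3` on grp_id: each of those 5 rows is kept; rows whose t2.grp_id has no match in t3 get NULL for t3's columns.
Result: 5 row(s).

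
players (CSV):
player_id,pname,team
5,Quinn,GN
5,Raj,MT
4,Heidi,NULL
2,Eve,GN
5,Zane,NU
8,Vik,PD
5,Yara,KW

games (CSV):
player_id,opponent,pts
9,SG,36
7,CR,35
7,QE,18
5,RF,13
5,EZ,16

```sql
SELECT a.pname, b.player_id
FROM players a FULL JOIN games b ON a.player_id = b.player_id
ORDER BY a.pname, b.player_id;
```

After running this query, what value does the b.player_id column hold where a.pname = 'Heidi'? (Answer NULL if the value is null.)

NULL

FULL OUTER JOIN keeps every row from both sides; unmatched rows get NULL for the other side's columns.
Matching on a.player_id = b.player_id.
Matched pairs: 8; unmatched a rows kept: 3; unmatched b rows kept: 3.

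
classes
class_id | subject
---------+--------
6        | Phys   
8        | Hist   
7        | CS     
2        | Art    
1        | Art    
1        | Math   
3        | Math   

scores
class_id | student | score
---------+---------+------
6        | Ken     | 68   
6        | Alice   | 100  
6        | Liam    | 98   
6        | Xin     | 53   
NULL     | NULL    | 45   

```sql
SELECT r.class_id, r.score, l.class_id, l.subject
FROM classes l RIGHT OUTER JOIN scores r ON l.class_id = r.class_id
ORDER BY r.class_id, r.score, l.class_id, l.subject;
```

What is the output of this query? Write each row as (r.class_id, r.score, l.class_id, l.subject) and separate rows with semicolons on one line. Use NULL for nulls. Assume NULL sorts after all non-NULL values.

(6, 53, 6, Phys); (6, 68, 6, Phys); (6, 98, 6, Phys); (6, 100, 6, Phys); (NULL, 45, NULL, NULL)

RIGHT JOIN keeps every row from `scores`; unmatched rows get NULL for `classes`'s columns.
Matching on l.class_id = r.class_id. A NULL in a compared column never satisfies the condition.
- class_id=6: 4 matching r row(s), so 4 row(s) emitted.
- class_id=8: no matching r row.
- class_id=7: no matching r row.
- class_id=2: no matching r row.
- class_id=1: no matching r row.
- class_id=1: no matching r row.
- class_id=3: no matching r row.
- 1 r row(s) had no l match → kept, l columns NULL.
After projecting and ordering:
r.class_id | r.score | l.class_id | l.subject
6 | 53 | 6 | Phys
6 | 68 | 6 | Phys
6 | 98 | 6 | Phys
6 | 100 | 6 | Phys
NULL | 45 | NULL | NULL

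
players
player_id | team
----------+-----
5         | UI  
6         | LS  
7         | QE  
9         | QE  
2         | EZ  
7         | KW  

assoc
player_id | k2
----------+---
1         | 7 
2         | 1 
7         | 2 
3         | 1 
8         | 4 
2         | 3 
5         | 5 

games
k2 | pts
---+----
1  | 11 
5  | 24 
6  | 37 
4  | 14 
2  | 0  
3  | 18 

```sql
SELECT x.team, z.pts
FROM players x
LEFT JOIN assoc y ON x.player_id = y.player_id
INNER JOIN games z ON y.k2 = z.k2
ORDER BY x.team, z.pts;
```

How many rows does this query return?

Evaluate left to right. First `players x LEFT JOIN assoc y` on player_id: 7 row(s).
Then INNER JOIN `games z` on k2: keep only rows whose y.k2 appears in z.
Result: 5 row(s).

5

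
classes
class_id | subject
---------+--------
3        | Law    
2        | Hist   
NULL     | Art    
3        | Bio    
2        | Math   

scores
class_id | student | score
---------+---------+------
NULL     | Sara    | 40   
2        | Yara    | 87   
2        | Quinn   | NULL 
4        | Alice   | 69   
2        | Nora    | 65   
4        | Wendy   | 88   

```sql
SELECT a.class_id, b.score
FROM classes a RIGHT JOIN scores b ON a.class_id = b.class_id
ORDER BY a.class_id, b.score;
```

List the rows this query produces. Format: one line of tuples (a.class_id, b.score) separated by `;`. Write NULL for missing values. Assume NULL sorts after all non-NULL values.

RIGHT JOIN keeps every row from `scores`; unmatched rows get NULL for `classes`'s columns.
Matching on a.class_id = b.class_id. A NULL in a compared column never satisfies the condition.
- a (class_id=3) has no partner in b.
- a (class_id=2) pairs with 3 row(s) of b.
- a (class_id=NULL) has no partner in b.
- a (class_id=3) has no partner in b.
- a (class_id=2) pairs with 3 row(s) of b.
- 3 row(s) from b found no a partner → padded with NULL.
After projecting and ordering:
a.class_id | b.score
2 | 65
2 | 65
2 | 87
2 | 87
2 | NULL
2 | NULL
NULL | 40
NULL | 69
NULL | 88

(2, 65); (2, 65); (2, 87); (2, 87); (2, NULL); (2, NULL); (NULL, 40); (NULL, 69); (NULL, 88)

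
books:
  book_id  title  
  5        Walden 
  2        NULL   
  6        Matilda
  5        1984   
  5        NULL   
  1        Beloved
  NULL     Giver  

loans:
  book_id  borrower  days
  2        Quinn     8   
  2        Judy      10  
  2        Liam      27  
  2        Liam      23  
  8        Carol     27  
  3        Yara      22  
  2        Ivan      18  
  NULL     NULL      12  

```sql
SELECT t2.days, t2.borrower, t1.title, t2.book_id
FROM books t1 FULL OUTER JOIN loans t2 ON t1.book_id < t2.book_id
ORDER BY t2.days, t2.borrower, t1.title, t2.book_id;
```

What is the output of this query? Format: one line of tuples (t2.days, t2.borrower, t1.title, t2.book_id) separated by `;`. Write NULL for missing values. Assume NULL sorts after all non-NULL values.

FULL OUTER JOIN keeps every row from both sides; unmatched rows get NULL for the other side's columns.
Matching on t1.book_id < t2.book_id. A NULL in a compared column never satisfies the condition.
Matched pairs: 13; unmatched t1 rows kept: 1; unmatched t2 rows kept: 1.

(8, Quinn, Beloved, 2); (10, Judy, Beloved, 2); (12, NULL, NULL, NULL); (18, Ivan, Beloved, 2); (22, Yara, Beloved, 3); (22, Yara, NULL, 3); (23, Liam, Beloved, 2); (27, Carol, 1984, 8); (27, Carol, Beloved, 8); (27, Carol, Matilda, 8); (27, Carol, Walden, 8); (27, Carol, NULL, 8); (27, Carol, NULL, 8); (27, Liam, Beloved, 2); (NULL, NULL, Giver, NULL)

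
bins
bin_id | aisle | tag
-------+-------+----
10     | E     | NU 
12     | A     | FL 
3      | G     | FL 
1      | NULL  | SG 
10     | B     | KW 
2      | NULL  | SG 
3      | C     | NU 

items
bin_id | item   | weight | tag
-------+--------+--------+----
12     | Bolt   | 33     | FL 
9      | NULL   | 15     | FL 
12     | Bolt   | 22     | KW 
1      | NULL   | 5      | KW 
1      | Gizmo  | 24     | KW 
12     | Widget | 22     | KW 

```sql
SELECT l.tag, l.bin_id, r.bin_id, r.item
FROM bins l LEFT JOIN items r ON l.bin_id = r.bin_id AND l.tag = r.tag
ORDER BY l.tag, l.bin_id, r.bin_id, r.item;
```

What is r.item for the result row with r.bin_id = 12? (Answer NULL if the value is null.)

Bolt

LEFT JOIN keeps every row from `bins`; unmatched rows get NULL for `items`'s columns.
Matching on l.bin_id = r.bin_id AND l.tag = r.tag.
- l (bin_id=10, tag=NU) has no partner → padded with NULL.
- l (bin_id=12, tag=FL) pairs with 1 row(s) of r.
- l (bin_id=3, tag=FL) has no partner → padded with NULL.
- l (bin_id=1, tag=SG) has no partner → padded with NULL.
- l (bin_id=10, tag=KW) has no partner → padded with NULL.
- l (bin_id=2, tag=SG) has no partner → padded with NULL.
- l (bin_id=3, tag=NU) has no partner → padded with NULL.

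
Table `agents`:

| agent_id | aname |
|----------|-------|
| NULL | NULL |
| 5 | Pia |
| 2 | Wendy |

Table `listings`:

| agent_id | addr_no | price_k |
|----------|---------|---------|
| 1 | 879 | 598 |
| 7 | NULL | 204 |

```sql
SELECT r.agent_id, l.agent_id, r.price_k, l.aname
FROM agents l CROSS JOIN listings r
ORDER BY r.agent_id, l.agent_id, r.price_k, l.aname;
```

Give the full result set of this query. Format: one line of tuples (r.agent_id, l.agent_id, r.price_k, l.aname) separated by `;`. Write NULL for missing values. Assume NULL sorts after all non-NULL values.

(1, 2, 598, Wendy); (1, 5, 598, Pia); (1, NULL, 598, NULL); (7, 2, 204, Wendy); (7, 5, 204, Pia); (7, NULL, 204, NULL)

CROSS JOIN pairs every row of `agents` with every row of `listings`: 3 × 2 = 6 rows.
After projecting and ordering:
r.agent_id | l.agent_id | r.price_k | l.aname
1 | 2 | 598 | Wendy
1 | 5 | 598 | Pia
1 | NULL | 598 | NULL
7 | 2 | 204 | Wendy
7 | 5 | 204 | Pia
7 | NULL | 204 | NULL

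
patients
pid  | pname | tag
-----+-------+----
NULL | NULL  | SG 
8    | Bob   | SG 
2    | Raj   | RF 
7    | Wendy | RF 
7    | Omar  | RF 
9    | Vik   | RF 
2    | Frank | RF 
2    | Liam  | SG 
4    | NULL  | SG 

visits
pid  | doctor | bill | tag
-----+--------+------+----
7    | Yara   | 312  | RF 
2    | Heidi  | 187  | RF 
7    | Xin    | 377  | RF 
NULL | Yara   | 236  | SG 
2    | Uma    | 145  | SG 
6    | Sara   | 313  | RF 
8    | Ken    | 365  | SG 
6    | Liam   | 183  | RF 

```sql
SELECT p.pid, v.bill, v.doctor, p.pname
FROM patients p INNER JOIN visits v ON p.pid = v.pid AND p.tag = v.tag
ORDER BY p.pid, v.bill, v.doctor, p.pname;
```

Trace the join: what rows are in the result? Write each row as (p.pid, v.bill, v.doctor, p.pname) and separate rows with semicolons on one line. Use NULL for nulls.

INNER JOIN keeps only pairs where the ON condition holds.
Matching on p.pid = v.pid AND p.tag = v.tag. A NULL in a compared column never satisfies the condition.
Matched pairs: 8.

(2, 145, Uma, Liam); (2, 187, Heidi, Frank); (2, 187, Heidi, Raj); (7, 312, Yara, Omar); (7, 312, Yara, Wendy); (7, 377, Xin, Omar); (7, 377, Xin, Wendy); (8, 365, Ken, Bob)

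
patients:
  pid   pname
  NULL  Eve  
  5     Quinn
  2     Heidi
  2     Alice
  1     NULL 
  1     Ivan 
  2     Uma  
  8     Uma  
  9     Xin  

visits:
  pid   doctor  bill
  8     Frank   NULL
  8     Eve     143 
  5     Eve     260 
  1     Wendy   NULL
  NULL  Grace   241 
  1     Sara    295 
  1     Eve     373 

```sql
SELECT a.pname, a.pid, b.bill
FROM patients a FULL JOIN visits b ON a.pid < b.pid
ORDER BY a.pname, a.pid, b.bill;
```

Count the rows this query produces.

24

FULL OUTER JOIN keeps every row from both sides; unmatched rows get NULL for the other side's columns.
Matching on a.pid < b.pid. A NULL in a compared column never satisfies the condition.
- pid=NULL: no b row matches, row kept with b columns NULL.
- pid=5: 2 matching b row(s), so 2 row(s) emitted.
- pid=2: 3 matching b row(s), so 3 row(s) emitted.
- pid=2: 3 matching b row(s), so 3 row(s) emitted.
- pid=1: 3 matching b row(s), so 3 row(s) emitted.
- pid=1: 3 matching b row(s), so 3 row(s) emitted.
- pid=2: 3 matching b row(s), so 3 row(s) emitted.
- pid=8: no b row matches, row kept with b columns NULL.
- pid=9: no b row matches, row kept with b columns NULL.
- 4 row(s) from b found no a partner → padded with NULL.
Total: 17 matched + 7 padded = 24 rows.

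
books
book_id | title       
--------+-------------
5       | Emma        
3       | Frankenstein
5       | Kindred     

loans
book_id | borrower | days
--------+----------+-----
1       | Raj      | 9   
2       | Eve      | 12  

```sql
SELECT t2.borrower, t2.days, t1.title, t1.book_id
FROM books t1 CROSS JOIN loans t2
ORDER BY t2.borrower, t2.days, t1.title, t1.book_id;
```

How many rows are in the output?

6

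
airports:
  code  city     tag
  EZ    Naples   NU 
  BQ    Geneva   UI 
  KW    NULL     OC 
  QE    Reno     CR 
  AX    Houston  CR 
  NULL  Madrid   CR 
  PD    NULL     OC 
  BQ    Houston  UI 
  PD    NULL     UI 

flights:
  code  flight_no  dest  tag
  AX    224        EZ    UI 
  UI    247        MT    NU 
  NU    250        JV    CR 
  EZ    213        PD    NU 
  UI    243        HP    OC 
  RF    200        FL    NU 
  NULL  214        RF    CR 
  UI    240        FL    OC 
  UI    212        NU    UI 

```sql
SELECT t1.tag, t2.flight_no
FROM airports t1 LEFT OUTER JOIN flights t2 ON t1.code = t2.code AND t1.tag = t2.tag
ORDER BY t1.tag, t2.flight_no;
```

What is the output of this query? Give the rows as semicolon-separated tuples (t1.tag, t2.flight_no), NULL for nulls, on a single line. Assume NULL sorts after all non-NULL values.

(CR, NULL); (CR, NULL); (CR, NULL); (NU, 213); (OC, NULL); (OC, NULL); (UI, NULL); (UI, NULL); (UI, NULL)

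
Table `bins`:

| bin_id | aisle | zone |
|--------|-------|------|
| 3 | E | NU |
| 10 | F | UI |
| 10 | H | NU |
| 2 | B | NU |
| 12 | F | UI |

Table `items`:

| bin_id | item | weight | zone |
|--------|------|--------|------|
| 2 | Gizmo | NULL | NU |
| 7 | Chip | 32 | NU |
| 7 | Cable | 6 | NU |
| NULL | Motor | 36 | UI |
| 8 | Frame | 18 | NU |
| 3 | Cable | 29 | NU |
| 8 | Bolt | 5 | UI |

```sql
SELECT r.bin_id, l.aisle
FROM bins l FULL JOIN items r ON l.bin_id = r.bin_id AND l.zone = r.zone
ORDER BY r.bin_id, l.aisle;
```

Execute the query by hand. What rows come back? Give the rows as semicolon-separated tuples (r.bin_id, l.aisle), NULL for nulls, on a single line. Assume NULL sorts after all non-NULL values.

FULL OUTER JOIN keeps every row from both sides; unmatched rows get NULL for the other side's columns.
Matching on l.bin_id = r.bin_id AND l.zone = r.zone. A NULL in a compared column never satisfies the condition.
Matched pairs: 2; unmatched l rows kept: 3; unmatched r rows kept: 5.

(2, B); (3, E); (7, NULL); (7, NULL); (8, NULL); (8, NULL); (NULL, F); (NULL, F); (NULL, H); (NULL, NULL)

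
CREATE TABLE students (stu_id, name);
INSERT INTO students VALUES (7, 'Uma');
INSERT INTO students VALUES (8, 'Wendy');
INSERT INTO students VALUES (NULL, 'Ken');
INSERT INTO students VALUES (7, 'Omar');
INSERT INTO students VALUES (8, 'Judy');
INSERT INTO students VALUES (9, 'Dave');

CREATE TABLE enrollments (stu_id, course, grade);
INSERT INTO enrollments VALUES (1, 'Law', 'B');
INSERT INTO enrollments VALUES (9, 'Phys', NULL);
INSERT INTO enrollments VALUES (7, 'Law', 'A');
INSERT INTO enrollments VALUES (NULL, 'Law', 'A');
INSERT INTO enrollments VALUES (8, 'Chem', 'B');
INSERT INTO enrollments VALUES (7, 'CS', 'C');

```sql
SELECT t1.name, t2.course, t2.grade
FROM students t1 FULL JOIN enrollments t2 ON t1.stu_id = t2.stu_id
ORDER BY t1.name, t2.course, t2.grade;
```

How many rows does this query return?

10

FULL OUTER JOIN keeps every row from both sides; unmatched rows get NULL for the other side's columns.
Matching on t1.stu_id = t2.stu_id. A NULL in a compared column never satisfies the condition.
- t1[0] stu_id=7 → 2 match(es) in t2 → 2 row(s).
- t1[1] stu_id=8 → 1 match(es) in t2 → 1 row(s).
- t1[2] stu_id=NULL → no match; kept with NULLs on the t2 side.
- t1[3] stu_id=7 → 2 match(es) in t2 → 2 row(s).
- t1[4] stu_id=8 → 1 match(es) in t2 → 1 row(s).
- t1[5] stu_id=9 → 1 match(es) in t2 → 1 row(s).
- 2 row(s) from t2 found no t1 partner → padded with NULL.
Total: 7 matched + 3 padded = 10 rows.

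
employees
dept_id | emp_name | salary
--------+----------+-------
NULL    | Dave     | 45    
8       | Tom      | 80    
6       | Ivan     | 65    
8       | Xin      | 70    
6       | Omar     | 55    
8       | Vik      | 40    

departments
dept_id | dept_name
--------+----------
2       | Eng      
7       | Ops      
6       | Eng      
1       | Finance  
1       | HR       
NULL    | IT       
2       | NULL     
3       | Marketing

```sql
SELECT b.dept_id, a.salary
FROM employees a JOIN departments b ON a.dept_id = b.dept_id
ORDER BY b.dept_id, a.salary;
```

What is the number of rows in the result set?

INNER JOIN keeps only pairs where the ON condition holds.
Matching on a.dept_id = b.dept_id. A NULL in a compared column never satisfies the condition.
- a (dept_id=NULL) has no partner → excluded.
- a (dept_id=8) has no partner → excluded.
- a (dept_id=6) pairs with 1 row(s) of b.
- a (dept_id=8) has no partner → excluded.
- a (dept_id=6) pairs with 1 row(s) of b.
- a (dept_id=8) has no partner → excluded.
Total: 2 rows.

2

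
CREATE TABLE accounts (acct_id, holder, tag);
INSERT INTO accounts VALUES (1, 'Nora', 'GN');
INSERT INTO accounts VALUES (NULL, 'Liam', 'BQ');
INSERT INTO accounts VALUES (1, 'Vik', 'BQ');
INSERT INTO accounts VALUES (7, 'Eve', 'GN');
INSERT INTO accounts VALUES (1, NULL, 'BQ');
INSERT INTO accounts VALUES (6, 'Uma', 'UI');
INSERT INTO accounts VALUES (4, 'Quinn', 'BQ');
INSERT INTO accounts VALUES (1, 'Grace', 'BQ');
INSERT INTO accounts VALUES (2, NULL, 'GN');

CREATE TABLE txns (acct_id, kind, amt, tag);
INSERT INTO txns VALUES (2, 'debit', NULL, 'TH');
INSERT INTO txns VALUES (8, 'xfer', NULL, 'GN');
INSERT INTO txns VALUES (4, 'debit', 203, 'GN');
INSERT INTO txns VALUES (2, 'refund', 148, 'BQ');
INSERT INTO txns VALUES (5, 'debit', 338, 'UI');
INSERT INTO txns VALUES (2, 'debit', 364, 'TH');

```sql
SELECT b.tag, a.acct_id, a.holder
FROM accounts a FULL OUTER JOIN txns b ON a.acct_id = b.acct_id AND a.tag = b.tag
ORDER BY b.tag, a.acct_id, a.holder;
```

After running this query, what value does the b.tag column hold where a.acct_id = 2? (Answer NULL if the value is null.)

NULL

FULL OUTER JOIN keeps every row from both sides; unmatched rows get NULL for the other side's columns.
Matching on a.acct_id = b.acct_id AND a.tag = b.tag. A NULL in a compared column never satisfies the condition.
- a (acct_id=1, tag=GN) has no partner → padded with NULL.
- a (acct_id=NULL, tag=BQ) has no partner → padded with NULL.
- a (acct_id=1, tag=BQ) has no partner → padded with NULL.
- a (acct_id=7, tag=GN) has no partner → padded with NULL.
- a (acct_id=1, tag=BQ) has no partner → padded with NULL.
- a (acct_id=6, tag=UI) has no partner → padded with NULL.
- a (acct_id=4, tag=BQ) has no partner → padded with NULL.
- a (acct_id=1, tag=BQ) has no partner → padded with NULL.
- a (acct_id=2, tag=GN) has no partner → padded with NULL.
- 6 b row(s) had no a match → kept, a columns NULL.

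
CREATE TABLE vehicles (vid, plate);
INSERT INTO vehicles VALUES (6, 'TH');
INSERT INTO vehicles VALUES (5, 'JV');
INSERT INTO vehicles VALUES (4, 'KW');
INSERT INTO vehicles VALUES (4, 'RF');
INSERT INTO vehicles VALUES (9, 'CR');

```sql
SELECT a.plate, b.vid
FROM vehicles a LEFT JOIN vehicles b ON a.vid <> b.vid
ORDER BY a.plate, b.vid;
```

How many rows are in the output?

LEFT JOIN keeps every row from `vehicles a`; unmatched rows get NULL for `vehicles b`'s columns.
Matching on a.vid <> b.vid.
- vid=6: 4 matching b row(s), so 4 row(s) emitted.
- vid=5: 4 matching b row(s), so 4 row(s) emitted.
- vid=4: 3 matching b row(s), so 3 row(s) emitted.
- vid=4: 3 matching b row(s), so 3 row(s) emitted.
- vid=9: 4 matching b row(s), so 4 row(s) emitted.
Total: 18 rows.

18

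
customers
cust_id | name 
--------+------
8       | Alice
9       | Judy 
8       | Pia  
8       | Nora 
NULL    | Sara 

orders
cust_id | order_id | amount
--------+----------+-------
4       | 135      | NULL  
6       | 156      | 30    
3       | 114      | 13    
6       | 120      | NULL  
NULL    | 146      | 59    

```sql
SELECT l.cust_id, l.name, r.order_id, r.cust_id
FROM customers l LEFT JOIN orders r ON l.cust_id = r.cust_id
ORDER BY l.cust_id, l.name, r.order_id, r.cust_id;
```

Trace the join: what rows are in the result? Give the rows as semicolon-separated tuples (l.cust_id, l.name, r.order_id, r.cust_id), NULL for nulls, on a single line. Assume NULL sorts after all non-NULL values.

(8, Alice, NULL, NULL); (8, Nora, NULL, NULL); (8, Pia, NULL, NULL); (9, Judy, NULL, NULL); (NULL, Sara, NULL, NULL)

LEFT JOIN keeps every row from `customers`; unmatched rows get NULL for `orders`'s columns.
Matching on l.cust_id = r.cust_id. A NULL in a compared column never satisfies the condition.
- l[0] cust_id=8 → no match; kept with NULLs on the r side.
- l[1] cust_id=9 → no match; kept with NULLs on the r side.
- l[2] cust_id=8 → no match; kept with NULLs on the r side.
- l[3] cust_id=8 → no match; kept with NULLs on the r side.
- l[4] cust_id=NULL → no match; kept with NULLs on the r side.
After projecting and ordering:
l.cust_id | l.name | r.order_id | r.cust_id
8 | Alice | NULL | NULL
8 | Nora | NULL | NULL
8 | Pia | NULL | NULL
9 | Judy | NULL | NULL
NULL | Sara | NULL | NULL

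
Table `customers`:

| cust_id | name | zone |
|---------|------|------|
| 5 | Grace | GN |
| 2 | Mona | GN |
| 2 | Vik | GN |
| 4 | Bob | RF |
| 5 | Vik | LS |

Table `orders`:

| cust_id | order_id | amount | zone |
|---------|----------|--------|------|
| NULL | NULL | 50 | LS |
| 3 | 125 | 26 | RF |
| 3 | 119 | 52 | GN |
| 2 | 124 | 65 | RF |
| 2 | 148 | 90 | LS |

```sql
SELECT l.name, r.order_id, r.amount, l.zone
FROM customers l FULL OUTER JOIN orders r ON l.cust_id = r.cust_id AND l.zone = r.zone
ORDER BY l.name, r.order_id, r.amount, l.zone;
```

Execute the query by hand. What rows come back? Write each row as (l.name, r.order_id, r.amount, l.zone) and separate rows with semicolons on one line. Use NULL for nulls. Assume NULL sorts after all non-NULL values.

FULL OUTER JOIN keeps every row from both sides; unmatched rows get NULL for the other side's columns.
Matching on l.cust_id = r.cust_id AND l.zone = r.zone. A NULL in a compared column never satisfies the condition.
- l (cust_id=5, zone=GN) has no partner → padded with NULL.
- l (cust_id=2, zone=GN) has no partner → padded with NULL.
- l (cust_id=2, zone=GN) has no partner → padded with NULL.
- l (cust_id=4, zone=RF) has no partner → padded with NULL.
- l (cust_id=5, zone=LS) has no partner → padded with NULL.
- plus 5 unmatched r row(s), each kept with NULL l columns.
After projecting and ordering:
l.name | r.order_id | r.amount | l.zone
Bob | NULL | NULL | RF
Grace | NULL | NULL | GN
Mona | NULL | NULL | GN
Vik | NULL | NULL | GN
Vik | NULL | NULL | LS
NULL | 119 | 52 | NULL
NULL | 124 | 65 | NULL
NULL | 125 | 26 | NULL
NULL | 148 | 90 | NULL
NULL | NULL | 50 | NULL

(Bob, NULL, NULL, RF); (Grace, NULL, NULL, GN); (Mona, NULL, NULL, GN); (Vik, NULL, NULL, GN); (Vik, NULL, NULL, LS); (NULL, 119, 52, NULL); (NULL, 124, 65, NULL); (NULL, 125, 26, NULL); (NULL, 148, 90, NULL); (NULL, NULL, 50, NULL)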